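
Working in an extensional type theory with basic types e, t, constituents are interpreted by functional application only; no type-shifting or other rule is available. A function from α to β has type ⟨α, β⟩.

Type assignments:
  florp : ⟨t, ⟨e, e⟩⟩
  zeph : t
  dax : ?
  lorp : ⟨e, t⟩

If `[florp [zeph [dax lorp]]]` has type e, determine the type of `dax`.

⟨⟨e, t⟩, ⟨t, ⟨⟨t, ⟨e, e⟩⟩, e⟩⟩⟩

For [florp [zeph [dax lorp]]] to have type e with florp of type ⟨t, ⟨e, e⟩⟩, [zeph [dax lorp]] must be the function: [zeph [dax lorp]] : ⟨⟨t, ⟨e, e⟩⟩, e⟩.
For [zeph [dax lorp]] to have type ⟨⟨t, ⟨e, e⟩⟩, e⟩ with zeph of type t, [dax lorp] must be the function: [dax lorp] : ⟨t, ⟨⟨t, ⟨e, e⟩⟩, e⟩⟩.
For [dax lorp] to have type ⟨t, ⟨⟨t, ⟨e, e⟩⟩, e⟩⟩ with lorp of type ⟨e, t⟩, dax must be the function: dax : ⟨⟨e, t⟩, ⟨t, ⟨⟨t, ⟨e, e⟩⟩, e⟩⟩⟩.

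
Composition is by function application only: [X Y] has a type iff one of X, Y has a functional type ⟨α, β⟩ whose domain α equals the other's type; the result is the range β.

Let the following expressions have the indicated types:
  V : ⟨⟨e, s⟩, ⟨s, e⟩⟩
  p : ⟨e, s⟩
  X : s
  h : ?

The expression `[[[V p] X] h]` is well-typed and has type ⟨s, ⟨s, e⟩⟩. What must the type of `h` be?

⟨e, ⟨s, ⟨s, e⟩⟩⟩

At [[[V p] X] h] (required: ⟨s, ⟨s, e⟩⟩): [[V p] X] is e, which is not a function with range ⟨s, ⟨s, e⟩⟩; hence h is the functor — type ⟨e, ⟨s, ⟨s, e⟩⟩⟩.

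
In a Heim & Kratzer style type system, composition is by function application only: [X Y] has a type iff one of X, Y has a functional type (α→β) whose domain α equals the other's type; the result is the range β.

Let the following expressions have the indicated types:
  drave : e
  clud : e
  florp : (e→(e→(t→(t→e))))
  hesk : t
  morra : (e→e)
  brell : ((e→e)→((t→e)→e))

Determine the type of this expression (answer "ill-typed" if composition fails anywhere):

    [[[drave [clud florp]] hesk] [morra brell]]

e

[clud florp]: (e→(e→(t→(t→e)))) applied to e yields (e→(t→(t→e))).
[drave [clud florp]]: (e→(t→(t→e))) applied to e yields (t→(t→e)).
[[drave [clud florp]] hesk]: (t→(t→e)) applied to t yields (t→e).
[morra brell]: ((e→e)→((t→e)→e)) applied to (e→e) yields ((t→e)→e).
[[[drave [clud florp]] hesk] [morra brell]]: ((t→e)→e) applied to (t→e) yields e.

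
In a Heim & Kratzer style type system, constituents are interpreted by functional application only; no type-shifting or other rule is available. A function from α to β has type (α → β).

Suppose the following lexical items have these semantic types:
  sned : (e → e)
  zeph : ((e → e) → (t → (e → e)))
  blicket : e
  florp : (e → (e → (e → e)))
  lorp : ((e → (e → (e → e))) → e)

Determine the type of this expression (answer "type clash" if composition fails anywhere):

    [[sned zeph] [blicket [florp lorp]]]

[sned zeph]: functor zeph : ((e → e) → (t → (e → e))), argument sned : (e → e); result (t → (e → e)).
[florp lorp]: functor lorp : ((e → (e → (e → e))) → e), argument florp : (e → (e → (e → e))); result e.
[blicket [florp lorp]]: e with e — neither is a function whose domain matches the other; composition fails here.

type clash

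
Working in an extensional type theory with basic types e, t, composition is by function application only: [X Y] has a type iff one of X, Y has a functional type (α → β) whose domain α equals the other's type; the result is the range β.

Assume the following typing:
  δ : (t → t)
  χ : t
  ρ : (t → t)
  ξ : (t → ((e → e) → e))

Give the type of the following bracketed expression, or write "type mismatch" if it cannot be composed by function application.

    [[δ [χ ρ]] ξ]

[χ ρ]: ρ is (t → t), χ is t; result t.
[δ [χ ρ]]: δ is (t → t), [χ ρ] is t; result t.
[[δ [χ ρ]] ξ]: ξ is (t → ((e → e) → e)), [δ [χ ρ]] is t; result ((e → e) → e).

((e → e) → e)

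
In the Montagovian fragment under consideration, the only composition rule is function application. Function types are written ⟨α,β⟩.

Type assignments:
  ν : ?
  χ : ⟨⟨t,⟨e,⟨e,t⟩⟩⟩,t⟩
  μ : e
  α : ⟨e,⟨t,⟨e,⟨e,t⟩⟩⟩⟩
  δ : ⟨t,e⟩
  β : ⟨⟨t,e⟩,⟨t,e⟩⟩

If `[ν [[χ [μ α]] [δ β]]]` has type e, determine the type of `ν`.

⟨e,e⟩

[ν [[χ [μ α]] [δ β]]] is required to be e. [[χ [μ α]] [δ β]] : e cannot yield e as functor, so ν : ⟨e,e⟩.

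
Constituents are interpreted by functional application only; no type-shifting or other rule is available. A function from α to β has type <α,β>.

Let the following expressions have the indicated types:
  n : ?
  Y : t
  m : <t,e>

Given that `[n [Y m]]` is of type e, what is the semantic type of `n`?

<e,e>

For [n [Y m]] to have type e with [Y m] of type e, n must be the function: n : <e,e>.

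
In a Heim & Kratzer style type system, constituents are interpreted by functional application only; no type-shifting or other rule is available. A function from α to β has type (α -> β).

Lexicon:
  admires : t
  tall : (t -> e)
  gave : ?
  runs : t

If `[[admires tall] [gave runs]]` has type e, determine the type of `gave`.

[[admires tall] [gave runs]] must have type e. The sister [admires tall] has type e; that is not a function onto e, so [gave runs] must be the functor, of type (e -> e).
[gave runs] must have type (e -> e). The sister runs has type t; that is not a function onto (e -> e), so gave must be the functor, of type (t -> (e -> e)).

(t -> (e -> e))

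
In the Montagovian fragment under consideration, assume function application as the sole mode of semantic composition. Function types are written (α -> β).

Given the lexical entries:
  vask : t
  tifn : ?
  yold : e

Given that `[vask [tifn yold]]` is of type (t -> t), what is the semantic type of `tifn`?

At [vask [tifn yold]] (required: (t -> t)): vask is t, which is not a function with range (t -> t); hence [tifn yold] is the functor — type (t -> (t -> t)).
At [tifn yold] (required: (t -> (t -> t))): yold is e, which is not a function with range (t -> (t -> t)); hence tifn is the functor — type (e -> (t -> (t -> t))).

(e -> (t -> (t -> t)))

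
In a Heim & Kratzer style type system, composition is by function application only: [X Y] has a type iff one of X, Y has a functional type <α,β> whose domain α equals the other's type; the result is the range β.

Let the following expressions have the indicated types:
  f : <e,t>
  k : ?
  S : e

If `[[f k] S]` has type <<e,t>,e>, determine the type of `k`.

<<e,t>,<e,<<e,t>,e>>>

[[f k] S] must have type <<e,t>,e>. The sister S has type e; that is not a function onto <<e,t>,e>, so [f k] must be the functor, of type <e,<<e,t>,e>>.
[f k] must have type <e,<<e,t>,e>>. The sister f has type <e,t>; that is not a function onto <e,<<e,t>,e>>, so k must be the functor, of type <<e,t>,<e,<<e,t>,e>>>.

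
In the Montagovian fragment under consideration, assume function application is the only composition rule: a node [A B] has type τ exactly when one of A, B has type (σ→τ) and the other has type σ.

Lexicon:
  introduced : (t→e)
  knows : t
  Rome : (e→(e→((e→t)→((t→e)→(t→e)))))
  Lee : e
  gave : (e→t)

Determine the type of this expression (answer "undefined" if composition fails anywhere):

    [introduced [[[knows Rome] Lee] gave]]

undefined

[knows Rome]: t and (e→(e→((e→t)→((t→e)→(t→e))))) cannot combine by function application — type clash.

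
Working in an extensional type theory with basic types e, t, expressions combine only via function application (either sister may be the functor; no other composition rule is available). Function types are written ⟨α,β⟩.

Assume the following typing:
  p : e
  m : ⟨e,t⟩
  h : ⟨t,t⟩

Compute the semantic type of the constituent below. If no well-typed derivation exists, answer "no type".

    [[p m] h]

[p m]: ⟨e,t⟩ applied to e yields t.
[[p m] h]: ⟨t,t⟩ applied to t yields t.

t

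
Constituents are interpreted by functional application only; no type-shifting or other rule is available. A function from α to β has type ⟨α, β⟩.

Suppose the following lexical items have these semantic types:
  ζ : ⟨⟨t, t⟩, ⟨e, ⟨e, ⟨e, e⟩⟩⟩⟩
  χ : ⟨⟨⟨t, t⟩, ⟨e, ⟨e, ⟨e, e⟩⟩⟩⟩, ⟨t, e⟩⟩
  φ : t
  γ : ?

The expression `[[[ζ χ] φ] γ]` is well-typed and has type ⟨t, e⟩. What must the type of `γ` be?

⟨e, ⟨t, e⟩⟩

At [[[ζ χ] φ] γ] (required: ⟨t, e⟩): [[ζ χ] φ] is e, which is not a function with range ⟨t, e⟩; hence γ is the functor — type ⟨e, ⟨t, e⟩⟩.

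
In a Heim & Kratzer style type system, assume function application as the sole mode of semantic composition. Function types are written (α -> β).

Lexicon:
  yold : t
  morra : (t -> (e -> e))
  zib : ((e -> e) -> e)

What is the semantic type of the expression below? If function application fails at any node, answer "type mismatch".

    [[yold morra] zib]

e

[yold morra]: morra is (t -> (e -> e)), yold is t; result (e -> e).
[[yold morra] zib]: zib is ((e -> e) -> e), [yold morra] is (e -> e); result e.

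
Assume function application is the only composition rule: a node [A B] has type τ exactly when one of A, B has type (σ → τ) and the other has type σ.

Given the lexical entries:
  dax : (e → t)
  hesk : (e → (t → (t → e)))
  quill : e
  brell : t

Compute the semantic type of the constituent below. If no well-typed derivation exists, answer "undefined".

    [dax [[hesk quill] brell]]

[hesk quill]: hesk is (e → (t → (t → e))), quill is e; result (t → (t → e)).
[[hesk quill] brell]: [hesk quill] is (t → (t → e)), brell is t; result (t → e).
[dax [[hesk quill] brell]]: (e → t) with (t → e) — neither is a function whose domain matches the other; composition fails here.

undefined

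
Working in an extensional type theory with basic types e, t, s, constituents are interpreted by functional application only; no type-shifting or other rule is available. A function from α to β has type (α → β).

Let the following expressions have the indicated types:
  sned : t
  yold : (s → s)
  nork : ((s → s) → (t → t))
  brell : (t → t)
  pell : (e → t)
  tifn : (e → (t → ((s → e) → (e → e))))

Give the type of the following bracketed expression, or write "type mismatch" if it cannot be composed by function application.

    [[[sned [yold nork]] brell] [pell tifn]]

[yold nork]: ((s → s) → (t → t)) applied to (s → s) yields (t → t).
[sned [yold nork]]: (t → t) applied to t yields t.
[[sned [yold nork]] brell]: (t → t) applied to t yields t.
[pell tifn]: (e → t) and (e → (t → ((s → e) → (e → e)))) cannot combine by function application — type clash.

type mismatch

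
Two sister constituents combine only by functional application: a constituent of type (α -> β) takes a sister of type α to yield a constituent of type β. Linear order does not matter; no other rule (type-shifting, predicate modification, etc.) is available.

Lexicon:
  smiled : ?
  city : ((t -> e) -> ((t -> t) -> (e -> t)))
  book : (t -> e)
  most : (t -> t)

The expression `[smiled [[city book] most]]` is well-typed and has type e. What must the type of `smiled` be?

At [smiled [[city book] most]] (required: e): [[city book] most] is (e -> t), which is not a function with range e; hence smiled is the functor — type ((e -> t) -> e).

((e -> t) -> e)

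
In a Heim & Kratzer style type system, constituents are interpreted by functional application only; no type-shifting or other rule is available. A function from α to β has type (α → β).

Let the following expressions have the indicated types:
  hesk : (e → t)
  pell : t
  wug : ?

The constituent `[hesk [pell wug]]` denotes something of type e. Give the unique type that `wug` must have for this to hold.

[hesk [pell wug]] must have type e. The sister hesk has type (e → t); that is not a function onto e, so [pell wug] must be the functor, of type ((e → t) → e).
[pell wug] must have type ((e → t) → e). The sister pell has type t; that is not a function onto ((e → t) → e), so wug must be the functor, of type (t → ((e → t) → e)).

(t → ((e → t) → e))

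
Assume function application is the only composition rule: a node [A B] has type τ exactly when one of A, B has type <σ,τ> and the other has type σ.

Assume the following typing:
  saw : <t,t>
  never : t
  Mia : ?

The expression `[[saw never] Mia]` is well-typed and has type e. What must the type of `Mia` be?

<t,e>

For [[saw never] Mia] to have type e with [saw never] of type t, Mia must be the function: Mia : <t,e>.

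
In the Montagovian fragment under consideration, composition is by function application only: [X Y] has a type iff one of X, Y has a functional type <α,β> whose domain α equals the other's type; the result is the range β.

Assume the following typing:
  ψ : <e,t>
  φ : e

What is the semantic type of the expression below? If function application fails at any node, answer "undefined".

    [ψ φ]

[ψ φ] — ψ of type <e,t> combines with φ of type e: type t.

t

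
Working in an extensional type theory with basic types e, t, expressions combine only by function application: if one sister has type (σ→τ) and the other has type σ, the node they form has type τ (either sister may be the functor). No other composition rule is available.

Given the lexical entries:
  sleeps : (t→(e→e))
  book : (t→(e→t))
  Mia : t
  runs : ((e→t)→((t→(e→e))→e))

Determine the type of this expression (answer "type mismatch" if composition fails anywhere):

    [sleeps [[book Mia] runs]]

[book Mia] — book of type (t→(e→t)) combines with Mia of type t: type (e→t).
[[book Mia] runs] — runs of type ((e→t)→((t→(e→e))→e)) combines with [book Mia] of type (e→t): type ((t→(e→e))→e).
[sleeps [[book Mia] runs]] — [[book Mia] runs] of type ((t→(e→e))→e) combines with sleeps of type (t→(e→e)): type e.

e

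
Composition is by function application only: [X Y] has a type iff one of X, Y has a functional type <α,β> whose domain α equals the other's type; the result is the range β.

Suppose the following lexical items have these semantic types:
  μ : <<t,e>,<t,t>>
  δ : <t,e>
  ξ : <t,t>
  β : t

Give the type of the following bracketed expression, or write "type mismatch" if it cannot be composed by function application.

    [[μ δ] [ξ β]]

[μ δ]: functor μ : <<t,e>,<t,t>>, argument δ : <t,e>; result <t,t>.
[ξ β]: functor ξ : <t,t>, argument β : t; result t.
[[μ δ] [ξ β]]: functor [μ δ] : <t,t>, argument [ξ β] : t; result t.

t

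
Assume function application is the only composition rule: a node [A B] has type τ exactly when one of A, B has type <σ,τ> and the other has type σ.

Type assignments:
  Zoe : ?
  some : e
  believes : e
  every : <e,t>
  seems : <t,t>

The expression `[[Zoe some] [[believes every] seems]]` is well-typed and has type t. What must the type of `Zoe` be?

[[Zoe some] [[believes every] seems]] is required to be t. [[believes every] seems] : t cannot yield t as functor, so [Zoe some] : <t,t>.
[Zoe some] is required to be <t,t>. some : e cannot yield <t,t> as functor, so Zoe : <e,<t,t>>.

<e,<t,t>>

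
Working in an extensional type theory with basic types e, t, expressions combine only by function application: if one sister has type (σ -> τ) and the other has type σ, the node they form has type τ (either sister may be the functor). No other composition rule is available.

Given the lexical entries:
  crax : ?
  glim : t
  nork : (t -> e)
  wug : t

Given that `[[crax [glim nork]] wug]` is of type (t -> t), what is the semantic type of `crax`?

(e -> (t -> (t -> t)))

For [[crax [glim nork]] wug] to have type (t -> t) with wug of type t, [crax [glim nork]] must be the function: [crax [glim nork]] : (t -> (t -> t)).
For [crax [glim nork]] to have type (t -> (t -> t)) with [glim nork] of type e, crax must be the function: crax : (e -> (t -> (t -> t))).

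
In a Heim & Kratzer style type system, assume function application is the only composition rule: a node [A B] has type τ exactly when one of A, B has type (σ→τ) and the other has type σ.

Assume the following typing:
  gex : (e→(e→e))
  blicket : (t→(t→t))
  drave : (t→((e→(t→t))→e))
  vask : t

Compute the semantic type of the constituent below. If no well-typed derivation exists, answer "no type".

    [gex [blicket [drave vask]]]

no type

At [drave vask], drave : (t→((e→(t→t))→e)) takes vask : t, giving ((e→(t→t))→e).
[blicket [drave vask]]: (t→(t→t)) with ((e→(t→t))→e) — neither is a function whose domain matches the other; composition fails here.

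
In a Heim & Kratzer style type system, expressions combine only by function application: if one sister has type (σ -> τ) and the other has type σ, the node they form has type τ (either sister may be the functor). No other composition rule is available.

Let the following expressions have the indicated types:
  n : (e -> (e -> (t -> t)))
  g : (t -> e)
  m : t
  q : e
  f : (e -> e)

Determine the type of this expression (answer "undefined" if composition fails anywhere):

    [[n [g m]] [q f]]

(t -> t)

[g m]: g is (t -> e), m is t; result e.
[n [g m]]: n is (e -> (e -> (t -> t))), [g m] is e; result (e -> (t -> t)).
[q f]: f is (e -> e), q is e; result e.
[[n [g m]] [q f]]: [n [g m]] is (e -> (t -> t)), [q f] is e; result (t -> t).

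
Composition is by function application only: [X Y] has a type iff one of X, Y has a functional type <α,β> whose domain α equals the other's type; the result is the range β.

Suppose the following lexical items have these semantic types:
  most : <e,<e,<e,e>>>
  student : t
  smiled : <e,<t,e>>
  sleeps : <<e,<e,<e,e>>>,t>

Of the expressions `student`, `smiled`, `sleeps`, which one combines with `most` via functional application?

sleeps

student : t — most needs e; student needs nothing (atomic); neither fits.
smiled : <e,<t,e>> — most needs e; smiled needs e; neither fits.
sleeps — combines: sleeps : <<e,<e,<e,e>>>,t> takes most : <e,<e,<e,e>>> as argument, giving t.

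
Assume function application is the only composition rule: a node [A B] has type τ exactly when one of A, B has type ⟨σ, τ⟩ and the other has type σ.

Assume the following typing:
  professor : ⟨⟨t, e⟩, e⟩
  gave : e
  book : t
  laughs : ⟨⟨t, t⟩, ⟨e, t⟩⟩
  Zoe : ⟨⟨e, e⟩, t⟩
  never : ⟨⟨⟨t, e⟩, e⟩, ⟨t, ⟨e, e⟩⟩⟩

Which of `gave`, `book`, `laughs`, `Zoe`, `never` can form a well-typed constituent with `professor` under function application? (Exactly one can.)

gave : e — neither side's domain matches the other.
book : t — neither side's domain matches the other.
laughs : ⟨⟨t, t⟩, ⟨e, t⟩⟩ — neither side's domain matches the other.
Zoe : ⟨⟨e, e⟩, t⟩ — neither side's domain matches the other.
never — combines: never : ⟨⟨⟨t, e⟩, e⟩, ⟨t, ⟨e, e⟩⟩⟩ takes professor : ⟨⟨t, e⟩, e⟩ as argument, giving ⟨t, ⟨e, e⟩⟩.

never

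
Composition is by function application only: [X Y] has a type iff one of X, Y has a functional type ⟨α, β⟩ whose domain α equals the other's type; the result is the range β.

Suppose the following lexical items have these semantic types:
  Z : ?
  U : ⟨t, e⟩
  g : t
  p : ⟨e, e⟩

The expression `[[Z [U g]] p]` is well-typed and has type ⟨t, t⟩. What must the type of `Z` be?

[[Z [U g]] p] is required to be ⟨t, t⟩. p : ⟨e, e⟩ cannot yield ⟨t, t⟩ as functor, so [Z [U g]] : ⟨⟨e, e⟩, ⟨t, t⟩⟩.
[Z [U g]] is required to be ⟨⟨e, e⟩, ⟨t, t⟩⟩. [U g] : e cannot yield ⟨⟨e, e⟩, ⟨t, t⟩⟩ as functor, so Z : ⟨e, ⟨⟨e, e⟩, ⟨t, t⟩⟩⟩.

⟨e, ⟨⟨e, e⟩, ⟨t, t⟩⟩⟩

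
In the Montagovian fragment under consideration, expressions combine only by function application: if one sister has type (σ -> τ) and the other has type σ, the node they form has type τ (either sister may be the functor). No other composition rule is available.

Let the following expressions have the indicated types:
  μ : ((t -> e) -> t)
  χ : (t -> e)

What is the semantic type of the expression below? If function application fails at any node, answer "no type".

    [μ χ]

t

At [μ χ], μ : ((t -> e) -> t) takes χ : (t -> e), giving t.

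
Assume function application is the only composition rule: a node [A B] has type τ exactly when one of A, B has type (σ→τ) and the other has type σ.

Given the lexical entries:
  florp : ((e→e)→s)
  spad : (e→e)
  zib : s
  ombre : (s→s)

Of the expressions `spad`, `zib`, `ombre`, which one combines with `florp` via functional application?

spad

spad — combines: florp : ((e→e)→s) takes spad : (e→e) as argument, giving s.
zib : s — does not combine with florp.
ombre : (s→s) — does not combine with florp.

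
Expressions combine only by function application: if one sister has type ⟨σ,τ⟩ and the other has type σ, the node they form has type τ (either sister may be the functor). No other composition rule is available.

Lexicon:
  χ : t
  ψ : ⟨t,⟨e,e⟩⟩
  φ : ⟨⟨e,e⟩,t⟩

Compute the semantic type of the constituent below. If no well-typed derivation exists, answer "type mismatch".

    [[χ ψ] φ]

t

[χ ψ] — ψ of type ⟨t,⟨e,e⟩⟩ combines with χ of type t: type ⟨e,e⟩.
[[χ ψ] φ] — φ of type ⟨⟨e,e⟩,t⟩ combines with [χ ψ] of type ⟨e,e⟩: type t.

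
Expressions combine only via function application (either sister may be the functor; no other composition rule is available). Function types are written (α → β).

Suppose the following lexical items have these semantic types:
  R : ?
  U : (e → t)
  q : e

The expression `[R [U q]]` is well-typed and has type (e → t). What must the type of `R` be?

For [R [U q]] to have type (e → t) with [U q] of type t, R must be the function: R : (t → (e → t)).

(t → (e → t))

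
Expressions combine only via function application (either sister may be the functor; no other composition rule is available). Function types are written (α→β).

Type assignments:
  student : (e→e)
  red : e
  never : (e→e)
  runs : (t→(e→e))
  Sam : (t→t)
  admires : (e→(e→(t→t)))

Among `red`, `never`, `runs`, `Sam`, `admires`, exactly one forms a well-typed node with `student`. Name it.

red

red — combines: student : (e→e) takes red : e as argument, giving e.
never : (e→e) — does not combine with student.
runs : (t→(e→e)) — does not combine with student.
Sam : (t→t) — does not combine with student.
admires : (e→(e→(t→t))) — does not combine with student.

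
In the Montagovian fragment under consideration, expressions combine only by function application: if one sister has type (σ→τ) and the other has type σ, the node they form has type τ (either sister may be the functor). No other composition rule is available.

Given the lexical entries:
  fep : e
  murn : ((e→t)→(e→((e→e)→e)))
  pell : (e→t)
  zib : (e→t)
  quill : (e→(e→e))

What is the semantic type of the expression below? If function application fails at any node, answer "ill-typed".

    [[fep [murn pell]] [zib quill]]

ill-typed

[murn pell] — murn of type ((e→t)→(e→((e→e)→e))) combines with pell of type (e→t): type (e→((e→e)→e)).
[fep [murn pell]] — [murn pell] of type (e→((e→e)→e)) combines with fep of type e: type ((e→e)→e).
At [zib quill]: neither (e→t) nor (e→(e→e)) can take the other as argument; the node is ill-typed.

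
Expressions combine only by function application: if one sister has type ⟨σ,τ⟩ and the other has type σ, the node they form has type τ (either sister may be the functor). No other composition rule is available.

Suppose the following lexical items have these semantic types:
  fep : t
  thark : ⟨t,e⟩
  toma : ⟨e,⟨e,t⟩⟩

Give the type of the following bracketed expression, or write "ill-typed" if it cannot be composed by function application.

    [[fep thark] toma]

⟨e,t⟩

At [fep thark], thark : ⟨t,e⟩ takes fep : t, giving e.
At [[fep thark] toma], toma : ⟨e,⟨e,t⟩⟩ takes [fep thark] : e, giving ⟨e,t⟩.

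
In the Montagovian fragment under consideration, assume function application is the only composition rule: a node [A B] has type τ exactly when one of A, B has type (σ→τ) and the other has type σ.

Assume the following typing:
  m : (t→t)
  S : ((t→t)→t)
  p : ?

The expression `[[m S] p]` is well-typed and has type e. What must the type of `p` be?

(t→e)

[[m S] p] is required to be e. [m S] : t cannot yield e as functor, so p : (t→e).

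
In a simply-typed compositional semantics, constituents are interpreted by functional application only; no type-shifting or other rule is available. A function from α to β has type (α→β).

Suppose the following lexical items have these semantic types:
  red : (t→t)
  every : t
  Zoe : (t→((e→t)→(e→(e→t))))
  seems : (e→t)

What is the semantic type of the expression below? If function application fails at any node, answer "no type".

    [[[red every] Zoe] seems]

At [red every], red : (t→t) takes every : t, giving t.
At [[red every] Zoe], Zoe : (t→((e→t)→(e→(e→t)))) takes [red every] : t, giving ((e→t)→(e→(e→t))).
At [[[red every] Zoe] seems], [[red every] Zoe] : ((e→t)→(e→(e→t))) takes seems : (e→t), giving (e→(e→t)).

(e→(e→t))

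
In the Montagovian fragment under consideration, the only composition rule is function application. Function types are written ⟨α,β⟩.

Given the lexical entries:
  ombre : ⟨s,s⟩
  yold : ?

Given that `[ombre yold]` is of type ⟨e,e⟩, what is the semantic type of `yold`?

For [ombre yold] to have type ⟨e,e⟩ with ombre of type ⟨s,s⟩, yold must be the function: yold : ⟨⟨s,s⟩,⟨e,e⟩⟩.

⟨⟨s,s⟩,⟨e,e⟩⟩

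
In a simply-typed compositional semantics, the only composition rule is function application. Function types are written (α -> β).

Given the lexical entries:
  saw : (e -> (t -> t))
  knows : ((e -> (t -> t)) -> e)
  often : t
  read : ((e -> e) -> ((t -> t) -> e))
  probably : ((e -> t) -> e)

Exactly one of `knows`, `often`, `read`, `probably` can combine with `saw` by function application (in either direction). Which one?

knows

knows — combines: knows : ((e -> (t -> t)) -> e) takes saw : (e -> (t -> t)) as argument, giving e.
often : t — neither side's domain matches the other.
read : ((e -> e) -> ((t -> t) -> e)) — neither side's domain matches the other.
probably : ((e -> t) -> e) — neither side's domain matches the other.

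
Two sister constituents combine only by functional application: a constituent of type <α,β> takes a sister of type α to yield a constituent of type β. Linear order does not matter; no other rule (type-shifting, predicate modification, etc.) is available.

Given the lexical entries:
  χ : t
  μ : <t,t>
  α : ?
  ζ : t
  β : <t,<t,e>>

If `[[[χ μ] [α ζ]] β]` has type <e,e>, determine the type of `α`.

<t,<t,<<t,<t,e>>,<e,e>>>>

At [[[χ μ] [α ζ]] β] (required: <e,e>): β is <t,<t,e>>, which is not a function with range <e,e>; hence [[χ μ] [α ζ]] is the functor — type <<t,<t,e>>,<e,e>>.
At [[χ μ] [α ζ]] (required: <<t,<t,e>>,<e,e>>): [χ μ] is t, which is not a function with range <<t,<t,e>>,<e,e>>; hence [α ζ] is the functor — type <t,<<t,<t,e>>,<e,e>>>.
At [α ζ] (required: <t,<<t,<t,e>>,<e,e>>>): ζ is t, which is not a function with range <t,<<t,<t,e>>,<e,e>>>; hence α is the functor — type <t,<t,<<t,<t,e>>,<e,e>>>>.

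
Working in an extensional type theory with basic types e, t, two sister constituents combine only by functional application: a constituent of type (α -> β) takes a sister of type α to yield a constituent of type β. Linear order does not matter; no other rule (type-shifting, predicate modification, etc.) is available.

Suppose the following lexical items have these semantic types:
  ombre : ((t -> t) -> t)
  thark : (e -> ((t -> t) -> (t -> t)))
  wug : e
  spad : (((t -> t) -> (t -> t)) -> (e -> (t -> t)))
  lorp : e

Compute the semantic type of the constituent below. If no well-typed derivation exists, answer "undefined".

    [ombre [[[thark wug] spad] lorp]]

t

[thark wug]: thark is (e -> ((t -> t) -> (t -> t))), wug is e; result ((t -> t) -> (t -> t)).
[[thark wug] spad]: spad is (((t -> t) -> (t -> t)) -> (e -> (t -> t))), [thark wug] is ((t -> t) -> (t -> t)); result (e -> (t -> t)).
[[[thark wug] spad] lorp]: [[thark wug] spad] is (e -> (t -> t)), lorp is e; result (t -> t).
[ombre [[[thark wug] spad] lorp]]: ombre is ((t -> t) -> t), [[[thark wug] spad] lorp] is (t -> t); result t.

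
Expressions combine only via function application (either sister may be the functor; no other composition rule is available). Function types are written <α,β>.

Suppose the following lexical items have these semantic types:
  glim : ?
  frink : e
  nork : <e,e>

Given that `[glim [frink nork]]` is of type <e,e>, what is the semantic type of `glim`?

For [glim [frink nork]] to have type <e,e> with [frink nork] of type e, glim must be the function: glim : <e,<e,e>>.

<e,<e,e>>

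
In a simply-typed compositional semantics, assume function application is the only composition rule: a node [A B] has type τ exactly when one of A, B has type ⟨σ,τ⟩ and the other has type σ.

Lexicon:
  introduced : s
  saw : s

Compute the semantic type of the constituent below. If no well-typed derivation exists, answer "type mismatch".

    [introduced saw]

[introduced saw]: s and s cannot combine by function application — type clash.

type mismatch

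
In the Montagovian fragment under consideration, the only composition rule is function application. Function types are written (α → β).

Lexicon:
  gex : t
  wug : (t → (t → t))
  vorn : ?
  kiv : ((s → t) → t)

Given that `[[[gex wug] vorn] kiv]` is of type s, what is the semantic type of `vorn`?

[[[gex wug] vorn] kiv] must have type s. The sister kiv has type ((s → t) → t); that is not a function onto s, so [[gex wug] vorn] must be the functor, of type (((s → t) → t) → s).
[[gex wug] vorn] must have type (((s → t) → t) → s). The sister [gex wug] has type (t → t); that is not a function onto (((s → t) → t) → s), so vorn must be the functor, of type ((t → t) → (((s → t) → t) → s)).

((t → t) → (((s → t) → t) → s))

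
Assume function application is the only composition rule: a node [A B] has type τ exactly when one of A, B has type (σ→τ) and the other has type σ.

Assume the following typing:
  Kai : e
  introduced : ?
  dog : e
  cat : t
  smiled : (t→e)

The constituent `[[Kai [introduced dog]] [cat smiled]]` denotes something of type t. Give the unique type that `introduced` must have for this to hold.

(e→(e→(e→t)))

[[Kai [introduced dog]] [cat smiled]] must have type t. The sister [cat smiled] has type e; that is not a function onto t, so [Kai [introduced dog]] must be the functor, of type (e→t).
[Kai [introduced dog]] must have type (e→t). The sister Kai has type e; that is not a function onto (e→t), so [introduced dog] must be the functor, of type (e→(e→t)).
[introduced dog] must have type (e→(e→t)). The sister dog has type e; that is not a function onto (e→(e→t)), so introduced must be the functor, of type (e→(e→(e→t))).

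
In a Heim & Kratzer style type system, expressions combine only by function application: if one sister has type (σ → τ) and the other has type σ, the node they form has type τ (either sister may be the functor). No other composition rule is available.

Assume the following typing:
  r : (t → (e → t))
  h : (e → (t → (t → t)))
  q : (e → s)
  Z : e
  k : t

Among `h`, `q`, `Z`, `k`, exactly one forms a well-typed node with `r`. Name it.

k

h : (e → (t → (t → t))) — neither side's domain matches the other.
q : (e → s) — neither side's domain matches the other.
Z : e — neither side's domain matches the other.
k — combines: r : (t → (e → t)) takes k : t as argument, giving (e → t).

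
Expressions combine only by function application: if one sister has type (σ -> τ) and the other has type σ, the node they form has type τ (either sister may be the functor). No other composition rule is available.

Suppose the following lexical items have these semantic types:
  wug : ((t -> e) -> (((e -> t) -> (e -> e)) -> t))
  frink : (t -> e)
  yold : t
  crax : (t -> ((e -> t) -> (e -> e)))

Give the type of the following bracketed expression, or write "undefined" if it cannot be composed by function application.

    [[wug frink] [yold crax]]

t

At [wug frink], wug : ((t -> e) -> (((e -> t) -> (e -> e)) -> t)) takes frink : (t -> e), giving (((e -> t) -> (e -> e)) -> t).
At [yold crax], crax : (t -> ((e -> t) -> (e -> e))) takes yold : t, giving ((e -> t) -> (e -> e)).
At [[wug frink] [yold crax]], [wug frink] : (((e -> t) -> (e -> e)) -> t) takes [yold crax] : ((e -> t) -> (e -> e)), giving t.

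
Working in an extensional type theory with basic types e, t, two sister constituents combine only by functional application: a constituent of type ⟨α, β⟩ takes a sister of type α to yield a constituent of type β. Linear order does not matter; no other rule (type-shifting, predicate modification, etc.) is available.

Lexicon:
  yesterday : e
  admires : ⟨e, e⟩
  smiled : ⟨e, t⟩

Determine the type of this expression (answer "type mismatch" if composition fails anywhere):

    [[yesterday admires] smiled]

[yesterday admires] — admires of type ⟨e, e⟩ combines with yesterday of type e: type e.
[[yesterday admires] smiled] — smiled of type ⟨e, t⟩ combines with [yesterday admires] of type e: type t.

t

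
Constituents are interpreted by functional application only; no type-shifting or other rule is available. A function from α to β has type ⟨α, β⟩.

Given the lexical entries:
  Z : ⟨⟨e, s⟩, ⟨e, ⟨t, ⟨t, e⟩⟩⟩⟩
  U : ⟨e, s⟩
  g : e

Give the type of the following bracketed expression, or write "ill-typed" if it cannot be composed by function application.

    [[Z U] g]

⟨t, ⟨t, e⟩⟩

At [Z U], Z : ⟨⟨e, s⟩, ⟨e, ⟨t, ⟨t, e⟩⟩⟩⟩ takes U : ⟨e, s⟩, giving ⟨e, ⟨t, ⟨t, e⟩⟩⟩.
At [[Z U] g], [Z U] : ⟨e, ⟨t, ⟨t, e⟩⟩⟩ takes g : e, giving ⟨t, ⟨t, e⟩⟩.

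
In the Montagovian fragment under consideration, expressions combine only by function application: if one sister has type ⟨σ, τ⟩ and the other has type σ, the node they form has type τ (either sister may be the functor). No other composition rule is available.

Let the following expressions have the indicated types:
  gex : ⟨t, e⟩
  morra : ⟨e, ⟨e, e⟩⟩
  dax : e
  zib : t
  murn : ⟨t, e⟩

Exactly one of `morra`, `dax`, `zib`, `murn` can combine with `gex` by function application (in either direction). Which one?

zib

morra : ⟨e, ⟨e, e⟩⟩ — gex needs t; morra needs e; neither fits.
dax : e — gex needs t; dax needs nothing (atomic); neither fits.
zib — combines: gex : ⟨t, e⟩ takes zib : t as argument, giving e.
murn : ⟨t, e⟩ — gex needs t; murn needs t; neither fits.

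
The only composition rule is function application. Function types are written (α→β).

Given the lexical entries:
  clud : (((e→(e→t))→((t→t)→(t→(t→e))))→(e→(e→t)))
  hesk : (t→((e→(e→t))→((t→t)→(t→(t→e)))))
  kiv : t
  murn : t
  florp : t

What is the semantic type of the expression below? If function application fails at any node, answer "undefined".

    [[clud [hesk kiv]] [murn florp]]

[hesk kiv] — hesk of type (t→((e→(e→t))→((t→t)→(t→(t→e))))) combines with kiv of type t: type ((e→(e→t))→((t→t)→(t→(t→e)))).
[clud [hesk kiv]] — clud of type (((e→(e→t))→((t→t)→(t→(t→e))))→(e→(e→t))) combines with [hesk kiv] of type ((e→(e→t))→((t→t)→(t→(t→e)))): type (e→(e→t)).
At [murn florp]: neither t nor t can take the other as argument; the node is ill-typed.

undefined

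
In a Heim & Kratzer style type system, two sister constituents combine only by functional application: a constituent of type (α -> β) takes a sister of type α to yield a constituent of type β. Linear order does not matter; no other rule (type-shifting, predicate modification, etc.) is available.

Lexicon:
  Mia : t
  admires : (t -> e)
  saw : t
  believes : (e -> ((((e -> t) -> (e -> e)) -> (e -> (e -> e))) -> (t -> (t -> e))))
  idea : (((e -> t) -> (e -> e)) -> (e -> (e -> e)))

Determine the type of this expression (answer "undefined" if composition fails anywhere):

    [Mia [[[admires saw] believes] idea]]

[admires saw]: (t -> e) applied to t yields e.
[[admires saw] believes]: (e -> ((((e -> t) -> (e -> e)) -> (e -> (e -> e))) -> (t -> (t -> e)))) applied to e yields ((((e -> t) -> (e -> e)) -> (e -> (e -> e))) -> (t -> (t -> e))).
[[[admires saw] believes] idea]: ((((e -> t) -> (e -> e)) -> (e -> (e -> e))) -> (t -> (t -> e))) applied to (((e -> t) -> (e -> e)) -> (e -> (e -> e))) yields (t -> (t -> e)).
[Mia [[[admires saw] believes] idea]]: (t -> (t -> e)) applied to t yields (t -> e).

(t -> e)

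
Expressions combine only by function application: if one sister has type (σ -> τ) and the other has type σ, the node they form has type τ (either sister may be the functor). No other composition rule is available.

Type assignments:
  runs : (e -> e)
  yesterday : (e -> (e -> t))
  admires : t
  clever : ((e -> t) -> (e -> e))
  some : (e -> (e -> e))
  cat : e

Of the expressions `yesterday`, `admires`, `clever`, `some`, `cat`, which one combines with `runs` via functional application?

yesterday : (e -> (e -> t)) — does not combine with runs.
admires : t — does not combine with runs.
clever : ((e -> t) -> (e -> e)) — does not combine with runs.
some : (e -> (e -> e)) — does not combine with runs.
cat — combines: runs : (e -> e) takes cat : e as argument, giving e.

cat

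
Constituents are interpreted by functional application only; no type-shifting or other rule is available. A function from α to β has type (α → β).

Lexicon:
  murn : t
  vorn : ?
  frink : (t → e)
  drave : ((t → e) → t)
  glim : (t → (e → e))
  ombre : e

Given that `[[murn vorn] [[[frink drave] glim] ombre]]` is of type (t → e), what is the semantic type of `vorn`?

[[murn vorn] [[[frink drave] glim] ombre]] must have type (t → e). The sister [[[frink drave] glim] ombre] has type e; that is not a function onto (t → e), so [murn vorn] must be the functor, of type (e → (t → e)).
[murn vorn] must have type (e → (t → e)). The sister murn has type t; that is not a function onto (e → (t → e)), so vorn must be the functor, of type (t → (e → (t → e))).

(t → (e → (t → e)))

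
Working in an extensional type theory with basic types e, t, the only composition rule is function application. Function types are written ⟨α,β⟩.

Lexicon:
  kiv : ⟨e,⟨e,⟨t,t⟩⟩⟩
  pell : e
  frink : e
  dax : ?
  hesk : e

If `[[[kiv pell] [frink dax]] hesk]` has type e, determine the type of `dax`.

⟨e,⟨⟨e,⟨t,t⟩⟩,⟨e,e⟩⟩⟩

At [[[kiv pell] [frink dax]] hesk] (required: e): hesk is e, which is not a function with range e; hence [[kiv pell] [frink dax]] is the functor — type ⟨e,e⟩.
At [[kiv pell] [frink dax]] (required: ⟨e,e⟩): [kiv pell] is ⟨e,⟨t,t⟩⟩, which is not a function with range ⟨e,e⟩; hence [frink dax] is the functor — type ⟨⟨e,⟨t,t⟩⟩,⟨e,e⟩⟩.
At [frink dax] (required: ⟨⟨e,⟨t,t⟩⟩,⟨e,e⟩⟩): frink is e, which is not a function with range ⟨⟨e,⟨t,t⟩⟩,⟨e,e⟩⟩; hence dax is the functor — type ⟨e,⟨⟨e,⟨t,t⟩⟩,⟨e,e⟩⟩⟩.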